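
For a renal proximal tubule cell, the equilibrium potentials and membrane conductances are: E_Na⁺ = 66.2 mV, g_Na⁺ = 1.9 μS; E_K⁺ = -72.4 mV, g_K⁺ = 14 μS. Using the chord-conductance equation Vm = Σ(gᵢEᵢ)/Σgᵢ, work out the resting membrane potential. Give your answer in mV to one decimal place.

Σ gᵢEᵢ = 1.9·(66.2) + 14·(-72.4) = -887.82
Σ gᵢ = 1.9 + 14 = 15.9
Vm = -887.82 / 15.9 = -55.84 mV

-55.8 mV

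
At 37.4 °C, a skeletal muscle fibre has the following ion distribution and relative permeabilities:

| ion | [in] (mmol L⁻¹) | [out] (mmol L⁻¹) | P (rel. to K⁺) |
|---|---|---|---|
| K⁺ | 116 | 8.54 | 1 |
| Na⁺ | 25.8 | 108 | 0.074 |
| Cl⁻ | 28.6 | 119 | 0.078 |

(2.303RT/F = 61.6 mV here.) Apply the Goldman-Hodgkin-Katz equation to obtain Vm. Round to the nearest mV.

Vm = 61.6 · log₁₀[(Σ P·[cation]ₒ + Σ P·[anion]ᵢ) / (Σ P·[cation]ᵢ + Σ P·[anion]ₒ)]
Numerator = 1×8.54 + 0.074×108 + 0.078×28.6 = 18.76
Denominator = 1×116 + 0.074×25.8 + 0.078×119 = 127.2
Vm = 61.6 · log₁₀(0.14752) = 61.6 × (-0.8312) = -51.20 mV

-51 mV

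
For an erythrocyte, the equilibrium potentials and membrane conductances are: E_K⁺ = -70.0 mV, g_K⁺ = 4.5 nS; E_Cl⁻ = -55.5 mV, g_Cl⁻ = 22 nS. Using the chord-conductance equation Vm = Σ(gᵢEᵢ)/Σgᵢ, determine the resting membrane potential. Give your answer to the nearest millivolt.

-58 mV

Σ gᵢEᵢ = 4.5·(-70.0) + 22·(-55.5) = -1536.00
Σ gᵢ = 4.5 + 22 = 26.5
Vm = -1536.00 / 26.5 = -57.96 mV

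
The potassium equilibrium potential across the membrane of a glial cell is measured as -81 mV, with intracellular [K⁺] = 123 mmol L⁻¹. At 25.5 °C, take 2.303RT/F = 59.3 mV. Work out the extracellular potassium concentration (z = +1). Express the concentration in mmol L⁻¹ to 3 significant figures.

Nernst: E = (59.3/1) · log₁₀([out]/[in]), so log₁₀([out]/[in]) = -81.0 × 1 / 59.3 = -1.3659.
[out]/[in] = 10^(-1.3659) = 0.04306.
[out] = 0.04306 × 123 = 5.296 mmol L⁻¹.

5.30 mmol L⁻¹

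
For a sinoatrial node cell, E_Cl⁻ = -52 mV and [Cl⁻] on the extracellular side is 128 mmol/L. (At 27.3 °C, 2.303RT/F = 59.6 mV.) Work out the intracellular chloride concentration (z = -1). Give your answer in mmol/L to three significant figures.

17.2 mmol/L

Nernst: E = (59.6/-1) · log₁₀([out]/[in]), so log₁₀([out]/[in]) = -52.0 × -1 / 59.6 = 0.8725.
[out]/[in] = 10^(0.8725) = 7.456.
[in] = 128 / 7.456 = 17.17 mmol/L.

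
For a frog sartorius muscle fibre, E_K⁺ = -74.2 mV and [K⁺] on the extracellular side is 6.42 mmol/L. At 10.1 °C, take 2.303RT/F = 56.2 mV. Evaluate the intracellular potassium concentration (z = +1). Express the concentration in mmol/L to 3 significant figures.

Nernst: E = (56.2/1) · log₁₀([out]/[in]), so log₁₀([out]/[in]) = -74.2 × 1 / 56.2 = -1.3203.
[out]/[in] = 10^(-1.3203) = 0.04783.
[in] = 6.42 / 0.04783 = 134.2 mmol/L.

134 mmol/L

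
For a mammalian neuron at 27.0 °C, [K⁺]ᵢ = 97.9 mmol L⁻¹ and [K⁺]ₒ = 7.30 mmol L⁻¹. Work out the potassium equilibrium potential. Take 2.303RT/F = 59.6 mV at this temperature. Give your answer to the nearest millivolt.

E = (59.6/z) · log₁₀([K⁺]_out/[K⁺]_in) with z = +1.
= (59.6/1) · log₁₀(7.30/97.9) = 59.60 · log₁₀(0.07457)
= 59.60 · (-1.1275) = -67.20 mV

-67 mV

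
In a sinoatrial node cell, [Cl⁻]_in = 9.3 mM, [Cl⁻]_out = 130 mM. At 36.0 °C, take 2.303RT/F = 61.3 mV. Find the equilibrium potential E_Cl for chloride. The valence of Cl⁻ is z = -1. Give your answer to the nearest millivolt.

E = (61.3/z) · log₁₀([Cl⁻]_out/[Cl⁻]_in) with z = -1.
For an anion, dividing by z = -1 reverses the sign.
= (61.3/-1) · log₁₀(130/9.3) = -61.30 · log₁₀(13.98)
= -61.30 · (1.1455) = -70.22 mV

-70 mV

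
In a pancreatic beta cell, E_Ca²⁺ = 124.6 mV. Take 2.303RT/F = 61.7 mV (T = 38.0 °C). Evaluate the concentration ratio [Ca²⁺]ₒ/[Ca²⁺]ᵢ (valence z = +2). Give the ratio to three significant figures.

10900

log₁₀([out]/[in]) = E·z/(61.7) = 124.6 × 2 / 61.7 = 4.0389
[out]/[in] = 10^(4.0389) = 1.094e+04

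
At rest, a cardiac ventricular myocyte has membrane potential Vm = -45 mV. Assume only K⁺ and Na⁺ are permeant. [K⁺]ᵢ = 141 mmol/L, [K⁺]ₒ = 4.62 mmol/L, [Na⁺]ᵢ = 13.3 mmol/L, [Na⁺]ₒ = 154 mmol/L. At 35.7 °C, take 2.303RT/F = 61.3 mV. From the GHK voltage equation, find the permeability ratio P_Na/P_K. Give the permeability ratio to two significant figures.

Let α = P_Na/P_K. GHK: Vm = 61.3·log₁₀[(Kₒ + α·Naₒ)/(Kᵢ + α·Naᵢ)].
10^(Vm/61.3) = 10^(-45.0/61.3) = 0.18446
So 0.18446·(Kᵢ + α·Naᵢ) = Kₒ + α·Naₒ → α = (0.18446·141.0 − 4.62) / (154.0 − 0.18446·13.3)
α = (26.01 − 4.62) / (154.0 − 2.453) = 21.39/151.5 = 0.1411

0.14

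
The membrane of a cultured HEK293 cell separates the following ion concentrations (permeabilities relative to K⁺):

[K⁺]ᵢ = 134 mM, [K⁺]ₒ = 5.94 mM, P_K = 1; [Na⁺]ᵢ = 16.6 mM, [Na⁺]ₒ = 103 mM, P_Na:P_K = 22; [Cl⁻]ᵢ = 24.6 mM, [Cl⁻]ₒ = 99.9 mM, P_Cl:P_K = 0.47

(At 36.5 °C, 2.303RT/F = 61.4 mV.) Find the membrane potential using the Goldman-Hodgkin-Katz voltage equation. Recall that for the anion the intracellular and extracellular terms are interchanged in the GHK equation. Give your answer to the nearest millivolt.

Vm = 61.4 · log₁₀[(Σ P·[cation]ₒ + Σ P·[anion]ᵢ) / (Σ P·[cation]ᵢ + Σ P·[anion]ₒ)]
Numerator = 1×5.94 + 22×103 + 0.47×24.6 = 2284
Denominator = 1×134 + 22×16.6 + 0.47×99.9 = 546.2
Vm = 61.4 · log₁₀(4.1811) = 61.4 × (0.6213) = 38.15 mV

38 mV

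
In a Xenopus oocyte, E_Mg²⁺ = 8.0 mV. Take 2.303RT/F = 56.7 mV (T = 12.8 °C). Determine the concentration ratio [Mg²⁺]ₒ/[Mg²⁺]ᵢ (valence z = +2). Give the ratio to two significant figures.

log₁₀([out]/[in]) = E·z/(56.7) = 8.0 × 2 / 56.7 = 0.2822
[out]/[in] = 10^(0.2822) = 1.915

1.9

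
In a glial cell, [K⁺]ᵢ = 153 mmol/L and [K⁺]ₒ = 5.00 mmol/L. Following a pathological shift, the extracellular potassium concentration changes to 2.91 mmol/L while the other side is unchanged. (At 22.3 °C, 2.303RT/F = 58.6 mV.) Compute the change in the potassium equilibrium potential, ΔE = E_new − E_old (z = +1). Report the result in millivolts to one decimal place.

E_old = (58.6/1)·log₁₀(5.00/153) = -87.06 mV
E_new = (58.6/1)·log₁₀(2.91/153) = -100.84 mV
ΔE = -100.84 − (-87.06) = -13.78 mV

-13.8 mV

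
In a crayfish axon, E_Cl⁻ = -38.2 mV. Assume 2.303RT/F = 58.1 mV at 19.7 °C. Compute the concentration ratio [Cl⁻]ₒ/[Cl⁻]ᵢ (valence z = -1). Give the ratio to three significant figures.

log₁₀([out]/[in]) = E·z/(58.1) = -38.2 × -1 / 58.1 = 0.6575
[out]/[in] = 10^(0.6575) = 4.545

4.54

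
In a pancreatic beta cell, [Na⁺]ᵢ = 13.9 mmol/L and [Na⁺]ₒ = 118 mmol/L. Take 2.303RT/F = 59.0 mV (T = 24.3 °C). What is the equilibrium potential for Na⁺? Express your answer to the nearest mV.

E = (59.0/z) · log₁₀([Na⁺]_out/[Na⁺]_in) with z = +1.
= (59.0/1) · log₁₀(118/13.9) = 59.00 · log₁₀(8.489)
= 59.00 · (0.9289) = 54.80 mV

55 mV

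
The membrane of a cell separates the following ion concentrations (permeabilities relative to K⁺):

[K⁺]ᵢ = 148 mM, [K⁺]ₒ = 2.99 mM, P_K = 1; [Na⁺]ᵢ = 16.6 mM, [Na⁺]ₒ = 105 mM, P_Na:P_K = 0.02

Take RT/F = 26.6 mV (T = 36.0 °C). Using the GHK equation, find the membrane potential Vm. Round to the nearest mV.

-90 mV

Vm = 26.6 · ln[(Σ P·[cation]ₒ + Σ P·[anion]ᵢ) / (Σ P·[cation]ᵢ + Σ P·[anion]ₒ)]
Numerator = 1×2.99 + 0.02×105 = 5.09
Denominator = 1×148 + 0.02×16.6 = 148.3
Vm = 26.6 · ln(0.034315) = 26.6 × (-3.3722) = -89.70 mV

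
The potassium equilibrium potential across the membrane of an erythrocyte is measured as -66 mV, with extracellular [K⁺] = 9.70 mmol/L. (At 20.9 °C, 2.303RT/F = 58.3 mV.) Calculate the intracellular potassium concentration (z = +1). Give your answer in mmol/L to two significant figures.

130 mmol/L

Nernst: E = (58.3/1) · log₁₀([out]/[in]), so log₁₀([out]/[in]) = -66.0 × 1 / 58.3 = -1.1321.
[out]/[in] = 10^(-1.1321) = 0.07378.
[in] = 9.70 / 0.07378 = 131.5 mmol/L.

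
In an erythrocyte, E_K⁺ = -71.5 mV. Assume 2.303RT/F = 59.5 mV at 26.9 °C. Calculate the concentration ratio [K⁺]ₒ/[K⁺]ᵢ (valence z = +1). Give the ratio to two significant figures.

0.063

log₁₀([out]/[in]) = E·z/(59.5) = -71.5 × 1 / 59.5 = -1.2017
[out]/[in] = 10^(-1.2017) = 0.06285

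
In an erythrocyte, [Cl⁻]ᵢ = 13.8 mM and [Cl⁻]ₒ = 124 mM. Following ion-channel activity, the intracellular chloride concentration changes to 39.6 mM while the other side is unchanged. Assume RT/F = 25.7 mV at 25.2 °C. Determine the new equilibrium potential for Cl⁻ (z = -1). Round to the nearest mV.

After the shift: [Cl⁻]_out = 124, [Cl⁻]_in = 39.6 mM.
E_new = (25.7/-1)·ln(124/39.6) = -25.70 · (1.1415) = -29.34 mV

-29 mV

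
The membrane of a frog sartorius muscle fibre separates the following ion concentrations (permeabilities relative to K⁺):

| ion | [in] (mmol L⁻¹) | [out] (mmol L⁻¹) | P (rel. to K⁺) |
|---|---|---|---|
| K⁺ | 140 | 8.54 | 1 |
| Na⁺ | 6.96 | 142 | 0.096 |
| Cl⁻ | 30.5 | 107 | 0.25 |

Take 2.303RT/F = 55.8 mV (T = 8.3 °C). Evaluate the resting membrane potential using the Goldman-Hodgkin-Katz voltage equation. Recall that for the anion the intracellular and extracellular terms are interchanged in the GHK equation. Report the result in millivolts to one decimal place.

-41.8 mV

Vm = 55.8 · log₁₀[(Σ P·[cation]ₒ + Σ P·[anion]ᵢ) / (Σ P·[cation]ᵢ + Σ P·[anion]ₒ)]
Numerator = 1×8.54 + 0.096×142 + 0.25×30.5 = 29.8
Denominator = 1×140 + 0.096×6.96 + 0.25×107 = 167.4
Vm = 55.8 · log₁₀(0.17798) = 55.8 × (-0.7496) = -41.83 mV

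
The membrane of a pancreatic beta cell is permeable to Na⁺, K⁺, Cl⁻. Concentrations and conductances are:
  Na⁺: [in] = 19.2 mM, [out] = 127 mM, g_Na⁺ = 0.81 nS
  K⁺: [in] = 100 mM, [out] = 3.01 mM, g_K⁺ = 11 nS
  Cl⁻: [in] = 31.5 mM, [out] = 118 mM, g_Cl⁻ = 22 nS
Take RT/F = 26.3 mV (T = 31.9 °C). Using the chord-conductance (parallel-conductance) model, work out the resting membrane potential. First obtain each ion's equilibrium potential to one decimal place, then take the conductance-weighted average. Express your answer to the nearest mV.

-51 mV

E_Na⁺ = (26.3/1)·ln(127/19.2) = 49.7 mV
E_K⁺ = (26.3/1)·ln(3.01/100) = -92.1 mV
E_Cl⁻ = (26.3/-1)·ln(118/31.5) = -34.7 mV
Vm = (Σ gᵢEᵢ)/(Σ gᵢ) = (0.81·49.7 + 11·-92.1 + 22·-34.7) / (0.81 + 11 + 22)
= -1736.24 / 33.81 = -51.35 mV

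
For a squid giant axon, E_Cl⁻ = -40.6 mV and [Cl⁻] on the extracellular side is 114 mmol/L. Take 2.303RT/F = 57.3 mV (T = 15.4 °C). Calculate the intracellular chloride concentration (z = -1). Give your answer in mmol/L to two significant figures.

Nernst: E = (57.3/-1) · log₁₀([out]/[in]), so log₁₀([out]/[in]) = -40.6 × -1 / 57.3 = 0.7086.
[out]/[in] = 10^(0.7086) = 5.112.
[in] = 114 / 5.112 = 22.3 mmol/L.

22 mmol/L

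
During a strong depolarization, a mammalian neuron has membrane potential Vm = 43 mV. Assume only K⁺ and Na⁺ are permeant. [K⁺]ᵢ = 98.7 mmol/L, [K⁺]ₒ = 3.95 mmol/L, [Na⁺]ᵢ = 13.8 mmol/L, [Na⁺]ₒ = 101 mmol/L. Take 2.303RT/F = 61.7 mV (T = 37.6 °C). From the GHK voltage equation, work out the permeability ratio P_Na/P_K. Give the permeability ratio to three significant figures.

15.1

Let α = P_Na/P_K. GHK: Vm = 61.7·log₁₀[(Kₒ + α·Naₒ)/(Kᵢ + α·Naᵢ)].
10^(Vm/61.7) = 10^(43.0/61.7) = 4.9765
So 4.9765·(Kᵢ + α·Naᵢ) = Kₒ + α·Naₒ → α = (4.9765·98.7 − 3.95) / (101.0 − 4.9765·13.8)
α = (491.2 − 3.95) / (101.0 − 68.68) = 487.2/32.32 = 15.07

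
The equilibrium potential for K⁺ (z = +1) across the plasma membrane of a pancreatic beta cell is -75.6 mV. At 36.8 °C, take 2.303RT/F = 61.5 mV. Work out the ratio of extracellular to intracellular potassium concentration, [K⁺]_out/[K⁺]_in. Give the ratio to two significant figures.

log₁₀([out]/[in]) = E·z/(61.5) = -75.6 × 1 / 61.5 = -1.2293
[out]/[in] = 10^(-1.2293) = 0.05898

0.059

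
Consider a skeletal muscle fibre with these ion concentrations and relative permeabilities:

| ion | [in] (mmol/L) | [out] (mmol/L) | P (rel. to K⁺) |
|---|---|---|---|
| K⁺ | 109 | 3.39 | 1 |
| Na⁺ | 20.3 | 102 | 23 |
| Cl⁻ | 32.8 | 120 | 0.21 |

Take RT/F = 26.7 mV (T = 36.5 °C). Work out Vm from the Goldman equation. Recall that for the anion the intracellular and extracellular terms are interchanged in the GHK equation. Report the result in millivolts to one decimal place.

Vm = 26.7 · ln[(Σ P·[cation]ₒ + Σ P·[anion]ᵢ) / (Σ P·[cation]ᵢ + Σ P·[anion]ₒ)]
Numerator = 1×3.39 + 23×102 + 0.21×32.8 = 2356
Denominator = 1×109 + 23×20.3 + 0.21×120 = 601.1
Vm = 26.7 · ln(3.9199) = 26.7 × (1.3661) = 36.47 mV

36.5 mV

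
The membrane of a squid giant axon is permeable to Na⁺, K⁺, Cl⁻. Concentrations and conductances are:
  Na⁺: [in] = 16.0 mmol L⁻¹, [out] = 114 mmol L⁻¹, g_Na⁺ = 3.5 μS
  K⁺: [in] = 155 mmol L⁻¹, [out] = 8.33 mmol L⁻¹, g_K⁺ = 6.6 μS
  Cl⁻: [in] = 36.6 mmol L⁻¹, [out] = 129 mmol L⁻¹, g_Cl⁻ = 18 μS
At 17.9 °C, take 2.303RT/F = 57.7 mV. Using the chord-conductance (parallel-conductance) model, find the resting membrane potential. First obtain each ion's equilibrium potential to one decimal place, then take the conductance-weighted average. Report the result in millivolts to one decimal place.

E_Na⁺ = (57.7/1)·log₁₀(114/16.0) = 49.2 mV
E_K⁺ = (57.7/1)·log₁₀(8.33/155) = -73.3 mV
E_Cl⁻ = (57.7/-1)·log₁₀(129/36.6) = -31.6 mV
Vm = (Σ gᵢEᵢ)/(Σ gᵢ) = (3.5·49.2 + 6.6·-73.3 + 18·-31.6) / (3.5 + 6.6 + 18)
= -880.38 / 28.1 = -31.33 mV

-31.3 mV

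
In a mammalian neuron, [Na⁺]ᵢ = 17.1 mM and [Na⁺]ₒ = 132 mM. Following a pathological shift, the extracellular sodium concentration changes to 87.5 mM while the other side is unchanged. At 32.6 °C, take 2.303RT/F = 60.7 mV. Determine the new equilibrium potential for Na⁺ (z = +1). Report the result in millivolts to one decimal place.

43.0 mV

After the shift: [Na⁺]_out = 87.5, [Na⁺]_in = 17.1 mM.
E_new = (60.7/1)·log₁₀(87.5/17.1) = 60.70 · (0.7090) = 43.04 mV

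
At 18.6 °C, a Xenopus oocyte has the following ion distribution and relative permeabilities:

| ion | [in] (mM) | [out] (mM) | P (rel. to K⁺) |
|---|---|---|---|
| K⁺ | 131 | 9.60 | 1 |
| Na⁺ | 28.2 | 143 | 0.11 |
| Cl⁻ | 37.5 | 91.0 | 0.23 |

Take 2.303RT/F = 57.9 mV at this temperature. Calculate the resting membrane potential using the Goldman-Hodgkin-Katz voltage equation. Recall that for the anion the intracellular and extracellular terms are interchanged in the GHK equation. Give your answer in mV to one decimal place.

-38.2 mV

Vm = 57.9 · log₁₀[(Σ P·[cation]ₒ + Σ P·[anion]ᵢ) / (Σ P·[cation]ᵢ + Σ P·[anion]ₒ)]
Numerator = 1×9.60 + 0.11×143 + 0.23×37.5 = 33.95
Denominator = 1×131 + 0.11×28.2 + 0.23×91.0 = 155
Vm = 57.9 · log₁₀(0.21902) = 57.9 × (-0.6595) = -38.19 mV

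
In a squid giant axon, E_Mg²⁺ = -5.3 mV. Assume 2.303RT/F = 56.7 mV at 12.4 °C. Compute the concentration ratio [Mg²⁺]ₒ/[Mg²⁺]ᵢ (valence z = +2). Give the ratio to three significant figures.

0.650

log₁₀([out]/[in]) = E·z/(56.7) = -5.3 × 2 / 56.7 = -0.1869
[out]/[in] = 10^(-0.1869) = 0.6502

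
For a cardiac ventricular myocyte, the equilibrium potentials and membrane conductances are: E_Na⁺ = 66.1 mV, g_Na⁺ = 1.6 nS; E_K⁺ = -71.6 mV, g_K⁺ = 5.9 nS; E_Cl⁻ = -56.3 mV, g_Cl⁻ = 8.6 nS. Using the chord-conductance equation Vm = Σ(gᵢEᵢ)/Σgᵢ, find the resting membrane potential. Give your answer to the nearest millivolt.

-50 mV

Σ gᵢEᵢ = 1.6·(66.1) + 5.9·(-71.6) + 8.6·(-56.3) = -800.86
Σ gᵢ = 1.6 + 5.9 + 8.6 = 16.1
Vm = -800.86 / 16.1 = -49.74 mV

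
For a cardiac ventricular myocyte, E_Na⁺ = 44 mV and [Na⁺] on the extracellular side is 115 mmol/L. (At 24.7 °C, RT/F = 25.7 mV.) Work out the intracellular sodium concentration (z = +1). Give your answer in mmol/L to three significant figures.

20.8 mmol/L

Nernst: E = (25.7/1) · ln([out]/[in]), so ln([out]/[in]) = 44.0 × 1 / 25.7 = 1.7121.
[out]/[in] = e^(1.7121) = 5.54.
[in] = 115 / 5.54 = 20.76 mmol/L.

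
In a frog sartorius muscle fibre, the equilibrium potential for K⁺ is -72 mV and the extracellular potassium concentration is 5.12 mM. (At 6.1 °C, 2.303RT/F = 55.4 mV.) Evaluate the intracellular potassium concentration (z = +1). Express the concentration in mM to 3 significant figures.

Nernst: E = (55.4/1) · log₁₀([out]/[in]), so log₁₀([out]/[in]) = -72.0 × 1 / 55.4 = -1.2996.
[out]/[in] = 10^(-1.2996) = 0.05016.
[in] = 5.12 / 0.05016 = 102.1 mM.

102 mM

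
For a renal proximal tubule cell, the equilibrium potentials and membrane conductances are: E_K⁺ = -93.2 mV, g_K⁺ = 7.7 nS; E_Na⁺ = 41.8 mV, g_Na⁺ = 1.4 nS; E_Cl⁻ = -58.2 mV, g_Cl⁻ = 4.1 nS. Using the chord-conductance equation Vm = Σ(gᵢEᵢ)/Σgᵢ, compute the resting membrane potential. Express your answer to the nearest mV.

Σ gᵢEᵢ = 7.7·(-93.2) + 1.4·(41.8) + 4.1·(-58.2) = -897.74
Σ gᵢ = 7.7 + 1.4 + 4.1 = 13.2
Vm = -897.74 / 13.2 = -68.01 mV

-68 mV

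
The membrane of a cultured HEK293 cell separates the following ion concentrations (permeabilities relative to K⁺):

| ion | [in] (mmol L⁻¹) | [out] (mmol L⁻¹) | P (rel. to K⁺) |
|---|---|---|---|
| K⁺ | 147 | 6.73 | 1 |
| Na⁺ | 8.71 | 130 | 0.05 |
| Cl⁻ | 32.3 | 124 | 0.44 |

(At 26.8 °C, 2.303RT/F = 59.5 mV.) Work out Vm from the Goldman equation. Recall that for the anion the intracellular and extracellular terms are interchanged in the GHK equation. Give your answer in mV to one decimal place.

Vm = 59.5 · log₁₀[(Σ P·[cation]ₒ + Σ P·[anion]ᵢ) / (Σ P·[cation]ᵢ + Σ P·[anion]ₒ)]
Numerator = 1×6.73 + 0.05×130 + 0.44×32.3 = 27.44
Denominator = 1×147 + 0.05×8.71 + 0.44×124 = 202
Vm = 59.5 · log₁₀(0.13585) = 59.5 × (-0.8669) = -51.58 mV

-51.6 mV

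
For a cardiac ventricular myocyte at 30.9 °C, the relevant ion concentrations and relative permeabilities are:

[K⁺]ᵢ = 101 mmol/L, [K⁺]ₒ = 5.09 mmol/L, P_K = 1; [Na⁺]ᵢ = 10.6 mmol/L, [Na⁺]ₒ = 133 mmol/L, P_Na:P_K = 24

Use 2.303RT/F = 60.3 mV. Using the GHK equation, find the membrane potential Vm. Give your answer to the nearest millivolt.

58 mV

Vm = 60.3 · log₁₀[(Σ P·[cation]ₒ + Σ P·[anion]ᵢ) / (Σ P·[cation]ᵢ + Σ P·[anion]ₒ)]
Numerator = 1×5.09 + 24×133 = 3197
Denominator = 1×101 + 24×10.6 = 355.4
Vm = 60.3 · log₁₀(8.9958) = 60.3 × (0.9540) = 57.53 mV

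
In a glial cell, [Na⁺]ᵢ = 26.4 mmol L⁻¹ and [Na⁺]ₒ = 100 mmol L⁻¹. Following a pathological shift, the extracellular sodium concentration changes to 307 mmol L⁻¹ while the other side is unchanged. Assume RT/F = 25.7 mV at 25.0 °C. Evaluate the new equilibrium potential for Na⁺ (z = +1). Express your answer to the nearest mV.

After the shift: [Na⁺]_out = 307, [Na⁺]_in = 26.4 mmol L⁻¹.
E_new = (25.7/1)·ln(307/26.4) = 25.70 · (2.4535) = 63.05 mV

63 mV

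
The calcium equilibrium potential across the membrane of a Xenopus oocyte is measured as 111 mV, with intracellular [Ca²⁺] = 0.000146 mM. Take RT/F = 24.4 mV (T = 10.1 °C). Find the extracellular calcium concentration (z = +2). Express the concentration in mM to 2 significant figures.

1.3 mM

Nernst: E = (24.4/2) · ln([out]/[in]), so ln([out]/[in]) = 111.0 × 2 / 24.4 = 9.0984.
[out]/[in] = e^(9.0984) = 8941.
[out] = 8941 × 0.000146 = 1.305 mM.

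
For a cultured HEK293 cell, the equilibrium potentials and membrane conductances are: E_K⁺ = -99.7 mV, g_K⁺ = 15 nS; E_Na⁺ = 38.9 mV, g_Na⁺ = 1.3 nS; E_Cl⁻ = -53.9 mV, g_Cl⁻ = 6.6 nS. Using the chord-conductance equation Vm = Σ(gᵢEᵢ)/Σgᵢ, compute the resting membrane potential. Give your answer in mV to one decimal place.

Σ gᵢEᵢ = 15·(-99.7) + 1.3·(38.9) + 6.6·(-53.9) = -1800.67
Σ gᵢ = 15 + 1.3 + 6.6 = 22.9
Vm = -1800.67 / 22.9 = -78.63 mV

-78.6 mV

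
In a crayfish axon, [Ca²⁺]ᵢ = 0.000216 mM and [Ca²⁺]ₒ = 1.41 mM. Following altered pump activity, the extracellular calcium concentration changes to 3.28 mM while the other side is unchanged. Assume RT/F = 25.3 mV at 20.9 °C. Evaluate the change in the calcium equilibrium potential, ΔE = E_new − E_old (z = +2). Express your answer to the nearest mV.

11 mV

E_old = (25.3/2)·ln(1.41/0.000216) = 111.12 mV
E_new = (25.3/2)·ln(3.28/0.000216) = 121.80 mV
ΔE = 121.80 − (111.12) = 10.68 mV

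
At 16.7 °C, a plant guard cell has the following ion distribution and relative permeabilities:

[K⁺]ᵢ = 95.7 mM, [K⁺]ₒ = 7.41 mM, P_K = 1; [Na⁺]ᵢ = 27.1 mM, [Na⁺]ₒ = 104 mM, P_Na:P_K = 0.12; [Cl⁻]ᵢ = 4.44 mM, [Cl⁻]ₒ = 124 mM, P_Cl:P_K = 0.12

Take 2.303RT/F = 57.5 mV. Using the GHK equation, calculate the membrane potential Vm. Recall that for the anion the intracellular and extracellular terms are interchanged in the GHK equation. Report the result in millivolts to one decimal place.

-42.9 mV

Vm = 57.5 · log₁₀[(Σ P·[cation]ₒ + Σ P·[anion]ᵢ) / (Σ P·[cation]ᵢ + Σ P·[anion]ₒ)]
Numerator = 1×7.41 + 0.12×104 + 0.12×4.44 = 20.42
Denominator = 1×95.7 + 0.12×27.1 + 0.12×124 = 113.8
Vm = 57.5 · log₁₀(0.17941) = 57.5 × (-0.7461) = -42.90 mV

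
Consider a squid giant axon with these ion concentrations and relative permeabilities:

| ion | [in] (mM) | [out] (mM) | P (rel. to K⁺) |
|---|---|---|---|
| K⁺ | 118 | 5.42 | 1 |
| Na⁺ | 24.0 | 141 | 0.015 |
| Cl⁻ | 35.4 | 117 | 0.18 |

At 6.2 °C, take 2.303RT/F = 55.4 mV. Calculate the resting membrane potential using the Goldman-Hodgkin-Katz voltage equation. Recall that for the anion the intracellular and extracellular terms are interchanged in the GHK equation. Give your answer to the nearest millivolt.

-55 mV

Vm = 55.4 · log₁₀[(Σ P·[cation]ₒ + Σ P·[anion]ᵢ) / (Σ P·[cation]ᵢ + Σ P·[anion]ₒ)]
Numerator = 1×5.42 + 0.015×141 + 0.18×35.4 = 13.91
Denominator = 1×118 + 0.015×24.0 + 0.18×117 = 139.4
Vm = 55.4 · log₁₀(0.099749) = 55.4 × (-1.0011) = -55.46 mV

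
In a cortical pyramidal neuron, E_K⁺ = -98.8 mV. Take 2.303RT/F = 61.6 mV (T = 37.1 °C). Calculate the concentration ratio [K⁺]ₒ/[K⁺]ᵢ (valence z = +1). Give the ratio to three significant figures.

0.0249

log₁₀([out]/[in]) = E·z/(61.6) = -98.8 × 1 / 61.6 = -1.6039
[out]/[in] = 10^(-1.6039) = 0.02489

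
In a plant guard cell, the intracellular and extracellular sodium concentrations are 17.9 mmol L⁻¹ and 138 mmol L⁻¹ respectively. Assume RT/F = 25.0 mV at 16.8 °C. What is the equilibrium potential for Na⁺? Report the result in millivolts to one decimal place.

E = (25.0/z) · ln([Na⁺]_out/[Na⁺]_in) with z = +1.
= (25.0/1) · ln(138/17.9) = 25.00 · ln(7.709)
= 25.00 · (2.0425) = 51.06 mV

51.1 mV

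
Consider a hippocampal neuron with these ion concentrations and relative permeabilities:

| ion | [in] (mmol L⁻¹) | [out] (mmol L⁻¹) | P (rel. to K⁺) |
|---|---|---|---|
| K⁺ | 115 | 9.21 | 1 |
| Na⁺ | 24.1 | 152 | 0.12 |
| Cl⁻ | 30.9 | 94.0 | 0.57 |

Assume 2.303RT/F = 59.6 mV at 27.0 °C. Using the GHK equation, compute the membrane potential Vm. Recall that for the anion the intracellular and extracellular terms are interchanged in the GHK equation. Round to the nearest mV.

-35 mV

Vm = 59.6 · log₁₀[(Σ P·[cation]ₒ + Σ P·[anion]ᵢ) / (Σ P·[cation]ᵢ + Σ P·[anion]ₒ)]
Numerator = 1×9.21 + 0.12×152 + 0.57×30.9 = 45.06
Denominator = 1×115 + 0.12×24.1 + 0.57×94.0 = 171.5
Vm = 59.6 · log₁₀(0.2628) = 59.6 × (-0.5804) = -34.59 mV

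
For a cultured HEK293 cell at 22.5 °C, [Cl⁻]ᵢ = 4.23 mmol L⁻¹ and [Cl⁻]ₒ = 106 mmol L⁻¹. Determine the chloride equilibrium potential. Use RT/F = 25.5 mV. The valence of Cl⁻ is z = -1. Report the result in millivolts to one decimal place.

-82.1 mV

E = (25.5/z) · ln([Cl⁻]_out/[Cl⁻]_in) with z = -1.
For an anion, dividing by z = -1 reverses the sign.
= (25.5/-1) · ln(106/4.23) = -25.50 · ln(25.06)
= -25.50 · (3.2212) = -82.14 mV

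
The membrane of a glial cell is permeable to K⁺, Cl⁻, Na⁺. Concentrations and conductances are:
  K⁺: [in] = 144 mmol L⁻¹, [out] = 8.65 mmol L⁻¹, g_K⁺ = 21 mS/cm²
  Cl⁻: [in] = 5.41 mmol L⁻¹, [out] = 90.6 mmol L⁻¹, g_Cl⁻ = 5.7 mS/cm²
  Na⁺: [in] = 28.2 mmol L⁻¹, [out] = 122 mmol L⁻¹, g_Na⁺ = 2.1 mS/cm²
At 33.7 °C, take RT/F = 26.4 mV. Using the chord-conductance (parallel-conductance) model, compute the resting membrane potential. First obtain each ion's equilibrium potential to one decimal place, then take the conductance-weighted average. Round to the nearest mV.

E_K⁺ = (26.4/1)·ln(8.65/144) = -74.2 mV
E_Cl⁻ = (26.4/-1)·ln(90.6/5.41) = -74.4 mV
E_Na⁺ = (26.4/1)·ln(122/28.2) = 38.7 mV
Vm = (Σ gᵢEᵢ)/(Σ gᵢ) = (21·-74.2 + 5.7·-74.4 + 2.1·38.7) / (21 + 5.7 + 2.1)
= -1901.01 / 28.8 = -66.01 mV

-66 mV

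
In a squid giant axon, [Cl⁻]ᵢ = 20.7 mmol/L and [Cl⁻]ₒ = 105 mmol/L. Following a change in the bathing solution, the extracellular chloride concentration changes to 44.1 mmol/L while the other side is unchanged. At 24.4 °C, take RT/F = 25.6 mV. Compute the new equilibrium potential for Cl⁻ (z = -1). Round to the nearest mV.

After the shift: [Cl⁻]_out = 44.1, [Cl⁻]_in = 20.7 mmol/L.
E_new = (25.6/-1)·ln(44.1/20.7) = -25.60 · (0.7563) = -19.36 mV

-19 mV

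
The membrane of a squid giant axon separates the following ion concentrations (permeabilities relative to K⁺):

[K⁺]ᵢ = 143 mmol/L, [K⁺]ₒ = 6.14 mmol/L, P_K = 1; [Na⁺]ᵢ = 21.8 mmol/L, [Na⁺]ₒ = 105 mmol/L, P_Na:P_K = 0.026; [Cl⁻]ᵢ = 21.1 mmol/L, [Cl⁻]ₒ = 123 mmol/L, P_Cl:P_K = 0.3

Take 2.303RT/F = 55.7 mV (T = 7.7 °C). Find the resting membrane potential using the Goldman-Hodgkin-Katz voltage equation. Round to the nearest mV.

-60 mV

Vm = 55.7 · log₁₀[(Σ P·[cation]ₒ + Σ P·[anion]ᵢ) / (Σ P·[cation]ᵢ + Σ P·[anion]ₒ)]
Numerator = 1×6.14 + 0.026×105 + 0.3×21.1 = 15.2
Denominator = 1×143 + 0.026×21.8 + 0.3×123 = 180.5
Vm = 55.7 · log₁₀(0.084226) = 55.7 × (-1.0746) = -59.85 mV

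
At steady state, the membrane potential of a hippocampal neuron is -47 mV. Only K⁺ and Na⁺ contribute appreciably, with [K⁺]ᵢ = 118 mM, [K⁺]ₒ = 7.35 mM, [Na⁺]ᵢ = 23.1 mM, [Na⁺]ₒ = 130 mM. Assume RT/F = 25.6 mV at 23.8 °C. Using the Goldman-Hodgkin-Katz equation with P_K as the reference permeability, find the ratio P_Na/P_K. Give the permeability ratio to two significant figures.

Let α = P_Na/P_K. GHK: Vm = 25.6·ln[(Kₒ + α·Naₒ)/(Kᵢ + α·Naᵢ)].
e^(Vm/25.6) = e^(-47.0/25.6) = 0.15946
So 0.15946·(Kᵢ + α·Naᵢ) = Kₒ + α·Naₒ → α = (0.15946·118.0 − 7.35) / (130.0 − 0.15946·23.1)
α = (18.82 − 7.35) / (130.0 − 3.684) = 11.47/126.3 = 0.09078

0.091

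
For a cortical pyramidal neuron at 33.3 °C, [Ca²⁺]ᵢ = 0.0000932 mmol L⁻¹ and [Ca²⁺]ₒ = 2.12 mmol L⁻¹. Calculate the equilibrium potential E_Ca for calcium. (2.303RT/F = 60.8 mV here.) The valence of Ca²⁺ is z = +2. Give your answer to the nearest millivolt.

E = (60.8/z) · log₁₀([Ca²⁺]_out/[Ca²⁺]_in) with z = +2.
= (60.8/2) · log₁₀(2.12/0.0000932) = 30.40 · log₁₀(2.275e+04)
= 30.40 · (4.3569) = 132.45 mV

132 mV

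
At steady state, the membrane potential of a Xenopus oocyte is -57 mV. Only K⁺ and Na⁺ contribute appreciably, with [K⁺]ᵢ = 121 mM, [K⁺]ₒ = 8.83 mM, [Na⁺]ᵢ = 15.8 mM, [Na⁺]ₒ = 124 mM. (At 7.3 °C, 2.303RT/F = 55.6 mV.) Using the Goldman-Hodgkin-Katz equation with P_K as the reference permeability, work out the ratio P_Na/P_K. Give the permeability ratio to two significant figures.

0.021

Let α = P_Na/P_K. GHK: Vm = 55.6·log₁₀[(Kₒ + α·Naₒ)/(Kᵢ + α·Naᵢ)].
10^(Vm/55.6) = 10^(-57.0/55.6) = 0.094367
So 0.094367·(Kᵢ + α·Naᵢ) = Kₒ + α·Naₒ → α = (0.094367·121.0 − 8.83) / (124.0 − 0.094367·15.8)
α = (11.42 − 8.83) / (124.0 − 1.491) = 2.588/122.5 = 0.02113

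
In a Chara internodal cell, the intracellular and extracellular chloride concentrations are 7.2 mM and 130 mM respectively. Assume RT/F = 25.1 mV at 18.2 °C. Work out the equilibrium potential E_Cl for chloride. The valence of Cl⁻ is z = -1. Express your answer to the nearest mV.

-73 mV

E = (25.1/z) · ln([Cl⁻]_out/[Cl⁻]_in) with z = -1.
For an anion, dividing by z = -1 reverses the sign.
= (25.1/-1) · ln(130/7.2) = -25.10 · ln(18.06)
= -25.10 · (2.8935) = -72.63 mV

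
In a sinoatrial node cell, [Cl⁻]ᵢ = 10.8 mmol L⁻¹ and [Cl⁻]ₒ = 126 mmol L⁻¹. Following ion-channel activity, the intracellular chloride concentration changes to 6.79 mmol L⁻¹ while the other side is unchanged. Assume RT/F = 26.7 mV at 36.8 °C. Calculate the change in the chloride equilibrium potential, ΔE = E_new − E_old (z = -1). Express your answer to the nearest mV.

-12 mV

E_old = (26.7/-1)·ln(126/10.8) = -65.59 mV
E_new = (26.7/-1)·ln(126/6.79) = -77.99 mV
ΔE = -77.99 − (-65.59) = -12.39 mV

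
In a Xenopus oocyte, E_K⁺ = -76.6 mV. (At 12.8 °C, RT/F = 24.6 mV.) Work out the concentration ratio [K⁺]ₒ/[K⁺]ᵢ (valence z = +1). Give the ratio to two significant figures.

ln([out]/[in]) = E·z/(24.6) = -76.6 × 1 / 24.6 = -3.1138
[out]/[in] = e^(-3.1138) = 0.04443

0.044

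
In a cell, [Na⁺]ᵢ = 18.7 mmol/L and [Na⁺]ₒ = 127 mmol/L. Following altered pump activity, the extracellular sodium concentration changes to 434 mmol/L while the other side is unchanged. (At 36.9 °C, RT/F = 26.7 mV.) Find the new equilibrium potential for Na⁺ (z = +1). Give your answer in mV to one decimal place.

84.0 mV

After the shift: [Na⁺]_out = 434, [Na⁺]_in = 18.7 mmol/L.
E_new = (26.7/1)·ln(434/18.7) = 26.70 · (3.1445) = 83.96 mV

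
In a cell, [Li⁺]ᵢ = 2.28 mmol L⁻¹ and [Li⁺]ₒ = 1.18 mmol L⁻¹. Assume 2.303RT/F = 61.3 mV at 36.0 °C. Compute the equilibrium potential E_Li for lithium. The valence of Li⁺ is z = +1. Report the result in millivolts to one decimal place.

-17.5 mV

E = (61.3/z) · log₁₀([Li⁺]_out/[Li⁺]_in) with z = +1.
= (61.3/1) · log₁₀(1.18/2.28) = 61.30 · log₁₀(0.5175)
= 61.30 · (-0.2861) = -17.54 mV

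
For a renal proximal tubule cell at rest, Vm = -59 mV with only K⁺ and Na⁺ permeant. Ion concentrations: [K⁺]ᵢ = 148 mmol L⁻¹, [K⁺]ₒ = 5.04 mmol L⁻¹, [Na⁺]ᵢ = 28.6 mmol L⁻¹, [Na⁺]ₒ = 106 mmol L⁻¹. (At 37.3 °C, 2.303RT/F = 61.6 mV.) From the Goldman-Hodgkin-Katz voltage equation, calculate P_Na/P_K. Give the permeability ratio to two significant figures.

0.11

Let α = P_Na/P_K. GHK: Vm = 61.6·log₁₀[(Kₒ + α·Naₒ)/(Kᵢ + α·Naᵢ)].
10^(Vm/61.6) = 10^(-59.0/61.6) = 0.11021
So 0.11021·(Kᵢ + α·Naᵢ) = Kₒ + α·Naₒ → α = (0.11021·148.0 − 5.04) / (106.0 − 0.11021·28.6)
α = (16.31 − 5.04) / (106.0 − 3.152) = 11.27/102.8 = 0.1096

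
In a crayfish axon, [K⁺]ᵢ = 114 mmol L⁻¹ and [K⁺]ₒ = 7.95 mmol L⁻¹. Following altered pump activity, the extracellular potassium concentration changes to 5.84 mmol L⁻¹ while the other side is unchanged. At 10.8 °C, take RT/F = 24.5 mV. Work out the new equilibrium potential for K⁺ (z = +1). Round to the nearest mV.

After the shift: [K⁺]_out = 5.84, [K⁺]_in = 114 mmol L⁻¹.
E_new = (24.5/1)·ln(5.84/114) = 24.50 · (-2.9715) = -72.80 mV

-73 mV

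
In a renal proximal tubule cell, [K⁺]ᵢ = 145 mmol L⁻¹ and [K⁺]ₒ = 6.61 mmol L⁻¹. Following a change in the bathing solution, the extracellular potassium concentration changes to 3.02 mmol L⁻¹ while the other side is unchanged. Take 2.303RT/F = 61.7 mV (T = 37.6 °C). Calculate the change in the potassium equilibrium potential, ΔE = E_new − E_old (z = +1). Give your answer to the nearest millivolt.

-21 mV

E_old = (61.7/1)·log₁₀(6.61/145) = -82.75 mV
E_new = (61.7/1)·log₁₀(3.02/145) = -103.74 mV
ΔE = -103.74 − (-82.75) = -20.99 mV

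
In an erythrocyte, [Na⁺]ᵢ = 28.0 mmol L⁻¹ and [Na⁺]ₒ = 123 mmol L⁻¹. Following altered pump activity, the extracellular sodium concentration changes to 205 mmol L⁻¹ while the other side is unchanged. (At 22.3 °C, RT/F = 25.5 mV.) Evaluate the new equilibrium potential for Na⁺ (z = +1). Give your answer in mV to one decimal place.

After the shift: [Na⁺]_out = 205, [Na⁺]_in = 28.0 mmol L⁻¹.
E_new = (25.5/1)·ln(205/28.0) = 25.50 · (1.9908) = 50.77 mV

50.8 mV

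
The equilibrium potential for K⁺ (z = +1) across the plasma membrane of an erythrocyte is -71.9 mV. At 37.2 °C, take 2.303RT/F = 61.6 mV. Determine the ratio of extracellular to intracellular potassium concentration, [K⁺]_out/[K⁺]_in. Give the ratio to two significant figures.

log₁₀([out]/[in]) = E·z/(61.6) = -71.9 × 1 / 61.6 = -1.1672
[out]/[in] = 10^(-1.1672) = 0.06804

0.068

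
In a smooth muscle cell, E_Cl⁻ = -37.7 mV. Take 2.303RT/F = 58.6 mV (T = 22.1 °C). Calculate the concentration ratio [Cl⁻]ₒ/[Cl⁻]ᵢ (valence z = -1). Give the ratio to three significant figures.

log₁₀([out]/[in]) = E·z/(58.6) = -37.7 × -1 / 58.6 = 0.6433
[out]/[in] = 10^(0.6433) = 4.399

4.40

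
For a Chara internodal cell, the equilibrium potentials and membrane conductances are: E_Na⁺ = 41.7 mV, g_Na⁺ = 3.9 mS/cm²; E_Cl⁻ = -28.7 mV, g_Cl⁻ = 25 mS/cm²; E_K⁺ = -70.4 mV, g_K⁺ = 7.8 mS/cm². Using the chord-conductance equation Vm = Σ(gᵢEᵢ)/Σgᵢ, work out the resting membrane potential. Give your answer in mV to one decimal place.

-30.1 mV

Σ gᵢEᵢ = 3.9·(41.7) + 25·(-28.7) + 7.8·(-70.4) = -1103.99
Σ gᵢ = 3.9 + 25 + 7.8 = 36.7
Vm = -1103.99 / 36.7 = -30.08 mV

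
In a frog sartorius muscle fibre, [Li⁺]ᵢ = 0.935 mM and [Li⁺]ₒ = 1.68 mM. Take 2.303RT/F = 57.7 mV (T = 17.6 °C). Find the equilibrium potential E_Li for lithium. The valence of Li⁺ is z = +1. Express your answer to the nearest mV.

E = (57.7/z) · log₁₀([Li⁺]_out/[Li⁺]_in) with z = +1.
= (57.7/1) · log₁₀(1.68/0.935) = 57.70 · log₁₀(1.797)
= 57.70 · (0.2545) = 14.68 mV

15 mV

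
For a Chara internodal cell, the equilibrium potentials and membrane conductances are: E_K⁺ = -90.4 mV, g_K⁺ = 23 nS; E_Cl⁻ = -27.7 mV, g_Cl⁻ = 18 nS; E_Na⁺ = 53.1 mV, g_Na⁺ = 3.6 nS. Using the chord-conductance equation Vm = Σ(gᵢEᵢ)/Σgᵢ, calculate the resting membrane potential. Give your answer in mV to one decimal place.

Σ gᵢEᵢ = 23·(-90.4) + 18·(-27.7) + 3.6·(53.1) = -2386.64
Σ gᵢ = 23 + 18 + 3.6 = 44.6
Vm = -2386.64 / 44.6 = -53.51 mV

-53.5 mV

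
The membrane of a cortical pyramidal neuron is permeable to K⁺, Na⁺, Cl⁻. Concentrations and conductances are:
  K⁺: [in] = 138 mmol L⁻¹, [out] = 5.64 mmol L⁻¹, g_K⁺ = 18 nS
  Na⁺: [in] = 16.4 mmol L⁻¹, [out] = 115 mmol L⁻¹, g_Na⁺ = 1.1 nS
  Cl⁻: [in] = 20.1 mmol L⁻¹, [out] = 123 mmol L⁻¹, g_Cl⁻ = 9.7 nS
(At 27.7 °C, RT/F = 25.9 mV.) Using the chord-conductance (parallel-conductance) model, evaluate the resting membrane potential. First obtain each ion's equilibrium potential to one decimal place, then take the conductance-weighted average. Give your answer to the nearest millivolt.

E_K⁺ = (25.9/1)·ln(5.64/138) = -82.8 mV
E_Na⁺ = (25.9/1)·ln(115/16.4) = 50.4 mV
E_Cl⁻ = (25.9/-1)·ln(123/20.1) = -46.9 mV
Vm = (Σ gᵢEᵢ)/(Σ gᵢ) = (18·-82.8 + 1.1·50.4 + 9.7·-46.9) / (18 + 1.1 + 9.7)
= -1889.89 / 28.8 = -65.62 mV

-66 mV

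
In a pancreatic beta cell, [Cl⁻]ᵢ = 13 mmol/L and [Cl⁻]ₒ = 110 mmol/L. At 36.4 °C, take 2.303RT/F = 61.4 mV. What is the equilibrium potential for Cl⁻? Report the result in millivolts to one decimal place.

E = (61.4/z) · log₁₀([Cl⁻]_out/[Cl⁻]_in) with z = -1.
For an anion, dividing by z = -1 reverses the sign.
= (61.4/-1) · log₁₀(110/13) = -61.40 · log₁₀(8.462)
= -61.40 · (0.9274) = -56.95 mV

-56.9 mV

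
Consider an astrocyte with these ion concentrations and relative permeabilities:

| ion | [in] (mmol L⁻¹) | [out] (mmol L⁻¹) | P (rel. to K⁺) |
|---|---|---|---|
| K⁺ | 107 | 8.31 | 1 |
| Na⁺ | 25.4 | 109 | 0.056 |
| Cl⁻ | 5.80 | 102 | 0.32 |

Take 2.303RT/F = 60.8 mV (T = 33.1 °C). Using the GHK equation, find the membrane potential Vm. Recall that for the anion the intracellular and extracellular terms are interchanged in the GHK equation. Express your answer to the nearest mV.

-57 mV

Vm = 60.8 · log₁₀[(Σ P·[cation]ₒ + Σ P·[anion]ᵢ) / (Σ P·[cation]ᵢ + Σ P·[anion]ₒ)]
Numerator = 1×8.31 + 0.056×109 + 0.32×5.80 = 16.27
Denominator = 1×107 + 0.056×25.4 + 0.32×102 = 141.1
Vm = 60.8 · log₁₀(0.11534) = 60.8 × (-0.9380) = -57.03 mV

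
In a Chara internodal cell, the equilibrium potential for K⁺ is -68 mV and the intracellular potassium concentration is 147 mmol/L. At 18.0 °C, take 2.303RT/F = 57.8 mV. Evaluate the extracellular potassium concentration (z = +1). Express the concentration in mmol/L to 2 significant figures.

Nernst: E = (57.8/1) · log₁₀([out]/[in]), so log₁₀([out]/[in]) = -68.0 × 1 / 57.8 = -1.1765.
[out]/[in] = 10^(-1.1765) = 0.06661.
[out] = 0.06661 × 147 = 9.791 mmol/L.

9.8 mmol/L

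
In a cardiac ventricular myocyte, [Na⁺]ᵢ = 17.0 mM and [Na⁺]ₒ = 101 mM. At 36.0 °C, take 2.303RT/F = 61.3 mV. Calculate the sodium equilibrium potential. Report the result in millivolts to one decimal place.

E = (61.3/z) · log₁₀([Na⁺]_out/[Na⁺]_in) with z = +1.
= (61.3/1) · log₁₀(101/17.0) = 61.30 · log₁₀(5.941)
= 61.30 · (0.7739) = 47.44 mV

47.4 mV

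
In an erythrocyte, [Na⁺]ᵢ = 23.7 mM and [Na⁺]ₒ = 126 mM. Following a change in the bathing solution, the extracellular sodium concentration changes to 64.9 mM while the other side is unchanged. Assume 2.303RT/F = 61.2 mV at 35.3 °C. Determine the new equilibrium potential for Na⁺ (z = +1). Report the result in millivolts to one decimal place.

After the shift: [Na⁺]_out = 64.9, [Na⁺]_in = 23.7 mM.
E_new = (61.2/1)·log₁₀(64.9/23.7) = 61.20 · (0.4375) = 26.77 mV

26.8 mV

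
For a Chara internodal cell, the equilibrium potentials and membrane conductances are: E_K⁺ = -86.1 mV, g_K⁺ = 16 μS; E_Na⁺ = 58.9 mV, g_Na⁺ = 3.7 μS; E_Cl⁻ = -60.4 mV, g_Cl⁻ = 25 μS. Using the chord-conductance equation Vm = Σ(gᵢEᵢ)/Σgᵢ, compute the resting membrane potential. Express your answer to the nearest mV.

Σ gᵢEᵢ = 16·(-86.1) + 3.7·(58.9) + 25·(-60.4) = -2669.67
Σ gᵢ = 16 + 3.7 + 25 = 44.7
Vm = -2669.67 / 44.7 = -59.72 mV

-60 mV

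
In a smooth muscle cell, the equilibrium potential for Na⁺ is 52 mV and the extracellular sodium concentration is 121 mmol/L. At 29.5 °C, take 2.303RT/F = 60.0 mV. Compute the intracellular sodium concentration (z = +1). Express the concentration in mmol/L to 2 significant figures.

Nernst: E = (60.0/1) · log₁₀([out]/[in]), so log₁₀([out]/[in]) = 52.0 × 1 / 60.0 = 0.8667.
[out]/[in] = 10^(0.8667) = 7.356.
[in] = 121 / 7.356 = 16.45 mmol/L.

16 mmol/L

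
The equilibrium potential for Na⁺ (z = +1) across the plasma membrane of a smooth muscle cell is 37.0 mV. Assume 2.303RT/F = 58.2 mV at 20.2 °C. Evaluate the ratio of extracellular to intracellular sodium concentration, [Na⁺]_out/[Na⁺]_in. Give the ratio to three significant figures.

4.32

log₁₀([out]/[in]) = E·z/(58.2) = 37.0 × 1 / 58.2 = 0.6357
[out]/[in] = 10^(0.6357) = 4.323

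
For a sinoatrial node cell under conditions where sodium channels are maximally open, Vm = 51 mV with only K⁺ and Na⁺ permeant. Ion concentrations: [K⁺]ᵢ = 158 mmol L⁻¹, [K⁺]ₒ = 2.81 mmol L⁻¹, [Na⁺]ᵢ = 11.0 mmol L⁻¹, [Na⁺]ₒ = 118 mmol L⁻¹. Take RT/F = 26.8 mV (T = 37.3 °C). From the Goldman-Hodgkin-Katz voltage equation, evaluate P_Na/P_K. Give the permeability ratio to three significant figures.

23.9

Let α = P_Na/P_K. GHK: Vm = 26.8·ln[(Kₒ + α·Naₒ)/(Kᵢ + α·Naᵢ)].
e^(Vm/26.8) = e^(51.0/26.8) = 6.7059
So 6.7059·(Kᵢ + α·Naᵢ) = Kₒ + α·Naₒ → α = (6.7059·158.0 − 2.81) / (118.0 − 6.7059·11.0)
α = (1060 − 2.81) / (118.0 − 73.76) = 1057/44.24 = 23.89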